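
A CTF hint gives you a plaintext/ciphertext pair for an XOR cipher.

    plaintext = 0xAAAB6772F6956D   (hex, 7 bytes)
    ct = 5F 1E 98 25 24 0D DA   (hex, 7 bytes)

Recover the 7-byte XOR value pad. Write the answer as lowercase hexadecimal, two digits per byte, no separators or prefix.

Since ct = plaintext ⊕ pad, XORing both sides with plaintext gives pad = plaintext ⊕ ct.
170 ⊕  95 = 245
171 ⊕  30 = 181
103 ⊕ 152 = 255
114 ⊕  37 =  87
246 ⊕  36 = 210
149 ⊕  13 = 152
109 ⊕ 218 = 183

f5b5ff57d298b7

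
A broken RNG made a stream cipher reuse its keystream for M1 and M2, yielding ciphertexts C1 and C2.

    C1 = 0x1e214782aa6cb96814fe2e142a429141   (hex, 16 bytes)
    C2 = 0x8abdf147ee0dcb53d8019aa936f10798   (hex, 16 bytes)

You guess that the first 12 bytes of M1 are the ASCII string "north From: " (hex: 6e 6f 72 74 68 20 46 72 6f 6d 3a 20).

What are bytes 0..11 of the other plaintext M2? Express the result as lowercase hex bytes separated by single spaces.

First, C1 ⊕ C2 = (M1 ⊕ K) ⊕ (M2 ⊕ K) = M1 ⊕ M2, so the key drops out. Then M2 = (M1 ⊕ M2) ⊕ M1 over the first 12 bytes.
byte 0: (1e ⊕ 8a) ⊕ 6e = 94 ⊕ 6e = fa
byte 1: (21 ⊕ bd) ⊕ 6f = 9c ⊕ 6f = f3
byte 2: (47 ⊕ f1) ⊕ 72 = b6 ⊕ 72 = c4
byte 3: (82 ⊕ 47) ⊕ 74 = c5 ⊕ 74 = b1
byte 4: (aa ⊕ ee) ⊕ 68 = 44 ⊕ 68 = 2c
byte 5: (6c ⊕ 0d) ⊕ 20 = 61 ⊕ 20 = 41
byte 6: (b9 ⊕ cb) ⊕ 46 = 72 ⊕ 46 = 34
byte 7: (68 ⊕ 53) ⊕ 72 = 3b ⊕ 72 = 49
byte 8: (14 ⊕ d8) ⊕ 6f = cc ⊕ 6f = a3
byte 9: (fe ⊕ 01) ⊕ 6d = ff ⊕ 6d = 92
byte 10: (2e ⊕ 9a) ⊕ 3a = b4 ⊕ 3a = 8e
byte 11: (14 ⊕ a9) ⊕ 20 = bd ⊕ 20 = 9d

fa f3 c4 b1 2c 41 34 49 a3 92 8e 9d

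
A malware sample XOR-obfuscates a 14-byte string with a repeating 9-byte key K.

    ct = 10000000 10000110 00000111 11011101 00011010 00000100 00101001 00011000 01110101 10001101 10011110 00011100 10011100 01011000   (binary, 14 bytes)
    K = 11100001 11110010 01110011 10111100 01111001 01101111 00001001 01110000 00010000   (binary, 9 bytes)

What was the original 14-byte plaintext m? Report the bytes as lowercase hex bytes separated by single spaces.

61 74 74 61 63 6b 20 68 65 6c 6c 6f 20 21

The 9-byte key repeats, so the effective keystream is e1 f2 73 bc 79 6f 09 70 10 e1 f2 73 bc 79.
byte 0: 80 ^ e1 = 61
byte 1: 86 ^ f2 = 74
byte 2: 07 ^ 73 = 74
byte 3: dd ^ bc = 61
byte 4: 1a ^ 79 = 63
byte 5: 04 ^ 6f = 6b
byte 6: 29 ^ 09 = 20
byte 7: 18 ^ 70 = 68
byte 8: 75 ^ 10 = 65
byte 9: 8d ^ e1 = 6c
byte 10: 9e ^ f2 = 6c
byte 11: 1c ^ 73 = 6f
byte 12: 9c ^ bc = 20
byte 13: 58 ^ 79 = 21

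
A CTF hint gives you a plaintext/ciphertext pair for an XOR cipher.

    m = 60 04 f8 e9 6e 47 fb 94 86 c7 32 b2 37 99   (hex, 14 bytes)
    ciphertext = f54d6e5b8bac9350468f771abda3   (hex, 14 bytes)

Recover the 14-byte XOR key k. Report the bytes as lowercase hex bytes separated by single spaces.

Since ciphertext = m ⊕ k, XORing both sides with m gives k = m ⊕ ciphertext.
 96 ⊕ 245 = 149
  4 ⊕  77 =  73
248 ⊕ 110 = 150
233 ⊕  91 = 178
110 ⊕ 139 = 229
 71 ⊕ 172 = 235
251 ⊕ 147 = 104
148 ⊕  80 = 196
134 ⊕  70 = 192
199 ⊕ 143 =  72
 50 ⊕ 119 =  69
178 ⊕  26 = 168
 55 ⊕ 189 = 138
153 ⊕ 163 =  58

95 49 96 b2 e5 eb 68 c4 c0 48 45 a8 8a 3a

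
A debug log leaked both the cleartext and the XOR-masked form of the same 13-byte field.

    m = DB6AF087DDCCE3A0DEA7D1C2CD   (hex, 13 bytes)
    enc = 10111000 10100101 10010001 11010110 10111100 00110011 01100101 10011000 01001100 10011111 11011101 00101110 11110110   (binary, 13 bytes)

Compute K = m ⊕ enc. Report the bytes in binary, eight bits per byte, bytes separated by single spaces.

Since enc = m ⊕ K, XORing both sides with m gives K = m ⊕ enc.
11011011 xor 10111000 = 01100011
01101010 xor 10100101 = 11001111
11110000 xor 10010001 = 01100001
10000111 xor 11010110 = 01010001
11011101 xor 10111100 = 01100001
11001100 xor 00110011 = 11111111
11100011 xor 01100101 = 10000110
10100000 xor 10011000 = 00111000
11011110 xor 01001100 = 10010010
10100111 xor 10011111 = 00111000
11010001 xor 11011101 = 00001100
11000010 xor 00101110 = 11101100
11001101 xor 11110110 = 00111011

01100011 11001111 01100001 01010001 01100001 11111111 10000110 00111000 10010010 00111000 00001100 11101100 00111011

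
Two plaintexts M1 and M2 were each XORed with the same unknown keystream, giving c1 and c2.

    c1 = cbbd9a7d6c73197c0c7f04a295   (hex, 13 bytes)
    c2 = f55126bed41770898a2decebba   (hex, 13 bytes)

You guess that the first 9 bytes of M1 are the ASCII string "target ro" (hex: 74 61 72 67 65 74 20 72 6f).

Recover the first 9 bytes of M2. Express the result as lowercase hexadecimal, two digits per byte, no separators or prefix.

4a8dcea4dd104987e9

First, c1 ⊕ c2 = (M1 ⊕ K) ⊕ (M2 ⊕ K) = M1 ⊕ M2, so the key drops out. Then M2 = (M1 ⊕ M2) ⊕ M1 over the first 9 bytes.
byte 0: (cb ⊕ f5) ⊕ 74 = 3e ⊕ 74 = 4a
byte 1: (bd ⊕ 51) ⊕ 61 = ec ⊕ 61 = 8d
byte 2: (9a ⊕ 26) ⊕ 72 = bc ⊕ 72 = ce
byte 3: (7d ⊕ be) ⊕ 67 = c3 ⊕ 67 = a4
byte 4: (6c ⊕ d4) ⊕ 65 = b8 ⊕ 65 = dd
byte 5: (73 ⊕ 17) ⊕ 74 = 64 ⊕ 74 = 10
byte 6: (19 ⊕ 70) ⊕ 20 = 69 ⊕ 20 = 49
byte 7: (7c ⊕ 89) ⊕ 72 = f5 ⊕ 72 = 87
byte 8: (0c ⊕ 8a) ⊕ 6f = 86 ⊕ 6f = e9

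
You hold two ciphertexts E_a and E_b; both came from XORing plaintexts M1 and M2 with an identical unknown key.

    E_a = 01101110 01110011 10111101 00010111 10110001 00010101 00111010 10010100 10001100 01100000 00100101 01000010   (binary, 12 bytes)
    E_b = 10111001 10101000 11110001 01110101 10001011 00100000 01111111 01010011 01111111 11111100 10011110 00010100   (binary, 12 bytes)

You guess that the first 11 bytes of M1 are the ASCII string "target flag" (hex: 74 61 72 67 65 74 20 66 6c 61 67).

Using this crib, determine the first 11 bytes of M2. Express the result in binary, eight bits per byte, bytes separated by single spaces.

First, E_a ⊕ E_b = (M1 ⊕ K) ⊕ (M2 ⊕ K) = M1 ⊕ M2, so the key drops out. Then M2 = (M1 ⊕ M2) ⊕ M1 over the first 11 bytes.
byte 0: (6e XOR b9) XOR 74 = d7 XOR 74 = a3
byte 1: (73 XOR a8) XOR 61 = db XOR 61 = ba
byte 2: (bd XOR f1) XOR 72 = 4c XOR 72 = 3e
byte 3: (17 XOR 75) XOR 67 = 62 XOR 67 = 05
byte 4: (b1 XOR 8b) XOR 65 = 3a XOR 65 = 5f
byte 5: (15 XOR 20) XOR 74 = 35 XOR 74 = 41
byte 6: (3a XOR 7f) XOR 20 = 45 XOR 20 = 65
byte 7: (94 XOR 53) XOR 66 = c7 XOR 66 = a1
byte 8: (8c XOR 7f) XOR 6c = f3 XOR 6c = 9f
byte 9: (60 XOR fc) XOR 61 = 9c XOR 61 = fd
byte 10: (25 XOR 9e) XOR 67 = bb XOR 67 = dc

10100011 10111010 00111110 00000101 01011111 01000001 01100101 10100001 10011111 11111101 11011100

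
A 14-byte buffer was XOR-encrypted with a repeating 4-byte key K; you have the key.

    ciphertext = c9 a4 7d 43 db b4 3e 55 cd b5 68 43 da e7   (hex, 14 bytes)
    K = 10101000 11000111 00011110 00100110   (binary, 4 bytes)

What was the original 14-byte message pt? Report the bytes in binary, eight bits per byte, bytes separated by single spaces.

01100001 01100011 01100011 01100101 01110011 01110011 00100000 01110011 01100101 01110010 01110110 01100101 01110010 00100000

The 4-byte key repeats, so the effective keystream is a8 c7 1e 26 a8 c7 1e 26 a8 c7 1e 26 a8 c7.
byte 0: 11001001 ⊕ 10101000 = 01100001
byte 1: 10100100 ⊕ 11000111 = 01100011
byte 2: 01111101 ⊕ 00011110 = 01100011
byte 3: 01000011 ⊕ 00100110 = 01100101
byte 4: 11011011 ⊕ 10101000 = 01110011
byte 5: 10110100 ⊕ 11000111 = 01110011
byte 6: 00111110 ⊕ 00011110 = 00100000
byte 7: 01010101 ⊕ 00100110 = 01110011
byte 8: 11001101 ⊕ 10101000 = 01100101
byte 9: 10110101 ⊕ 11000111 = 01110010
byte 10: 01101000 ⊕ 00011110 = 01110110
byte 11: 01000011 ⊕ 00100110 = 01100101
byte 12: 11011010 ⊕ 10101000 = 01110010
byte 13: 11100111 ⊕ 11000111 = 00100000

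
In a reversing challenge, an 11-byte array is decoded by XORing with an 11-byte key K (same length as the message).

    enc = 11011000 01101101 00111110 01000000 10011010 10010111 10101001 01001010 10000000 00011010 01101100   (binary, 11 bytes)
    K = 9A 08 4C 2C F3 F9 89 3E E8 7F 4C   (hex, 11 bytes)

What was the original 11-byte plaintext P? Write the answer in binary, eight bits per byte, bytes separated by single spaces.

XOR is its own inverse, so applying the key byte-wise gives the result directly.
d8 ⊕ 9a = 42
6d ⊕ 08 = 65
3e ⊕ 4c = 72
40 ⊕ 2c = 6c
9a ⊕ f3 = 69
97 ⊕ f9 = 6e
a9 ⊕ 89 = 20
4a ⊕ 3e = 74
80 ⊕ e8 = 68
1a ⊕ 7f = 65
6c ⊕ 4c = 20

01000010 01100101 01110010 01101100 01101001 01101110 00100000 01110100 01101000 01100101 00100000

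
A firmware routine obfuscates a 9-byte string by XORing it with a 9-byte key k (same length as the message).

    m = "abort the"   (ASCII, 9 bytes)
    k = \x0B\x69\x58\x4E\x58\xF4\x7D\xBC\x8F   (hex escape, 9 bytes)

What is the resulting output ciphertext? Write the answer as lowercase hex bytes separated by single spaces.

6a 0b 37 3c 2c d4 09 d4 ea

 97 xor  11 = 106
 98 xor 105 =  11
111 xor  88 =  55
114 xor  78 =  60
116 xor  88 =  44
 32 xor 244 = 212
116 xor 125 =   9
104 xor 188 = 212
101 xor 143 = 234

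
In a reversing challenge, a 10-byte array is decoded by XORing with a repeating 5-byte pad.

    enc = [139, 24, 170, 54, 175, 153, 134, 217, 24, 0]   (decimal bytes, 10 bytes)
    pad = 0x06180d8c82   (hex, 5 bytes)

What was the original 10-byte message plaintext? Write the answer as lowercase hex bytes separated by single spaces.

8d 00 a7 ba 2d 9f 9e d4 94 82

The 5-byte key repeats, so the effective keystream is 06 18 0d 8c 82 06 18 0d 8c 82.
byte 0: 139 xor   6 = 141
byte 1:  24 xor  24 =   0
byte 2: 170 xor  13 = 167
byte 3:  54 xor 140 = 186
byte 4: 175 xor 130 =  45
byte 5: 153 xor   6 = 159
byte 6: 134 xor  24 = 158
byte 7: 217 xor  13 = 212
byte 8:  24 xor 140 = 148
byte 9:   0 xor 130 = 130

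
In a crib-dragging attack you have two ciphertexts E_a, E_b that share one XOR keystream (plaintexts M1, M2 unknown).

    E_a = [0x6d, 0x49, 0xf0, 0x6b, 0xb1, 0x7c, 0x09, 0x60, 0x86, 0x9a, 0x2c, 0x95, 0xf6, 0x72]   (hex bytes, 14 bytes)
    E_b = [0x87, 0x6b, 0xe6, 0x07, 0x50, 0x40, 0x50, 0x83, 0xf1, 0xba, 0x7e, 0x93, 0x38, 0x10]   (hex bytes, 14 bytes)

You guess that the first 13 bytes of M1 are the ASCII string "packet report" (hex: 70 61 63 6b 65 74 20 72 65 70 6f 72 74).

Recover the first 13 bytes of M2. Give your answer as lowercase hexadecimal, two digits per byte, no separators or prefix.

9a4375078448799112503d74ba

First, E_a ⊕ E_b = (M1 ⊕ K) ⊕ (M2 ⊕ K) = M1 ⊕ M2, so the key drops out. Then M2 = (M1 ⊕ M2) ⊕ M1 over the first 13 bytes.
byte 0: (6d ⊕ 87) ⊕ 70 = ea ⊕ 70 = 9a
byte 1: (49 ⊕ 6b) ⊕ 61 = 22 ⊕ 61 = 43
byte 2: (f0 ⊕ e6) ⊕ 63 = 16 ⊕ 63 = 75
byte 3: (6b ⊕ 07) ⊕ 6b = 6c ⊕ 6b = 07
byte 4: (b1 ⊕ 50) ⊕ 65 = e1 ⊕ 65 = 84
byte 5: (7c ⊕ 40) ⊕ 74 = 3c ⊕ 74 = 48
byte 6: (09 ⊕ 50) ⊕ 20 = 59 ⊕ 20 = 79
byte 7: (60 ⊕ 83) ⊕ 72 = e3 ⊕ 72 = 91
byte 8: (86 ⊕ f1) ⊕ 65 = 77 ⊕ 65 = 12
byte 9: (9a ⊕ ba) ⊕ 70 = 20 ⊕ 70 = 50
byte 10: (2c ⊕ 7e) ⊕ 6f = 52 ⊕ 6f = 3d
byte 11: (95 ⊕ 93) ⊕ 72 = 06 ⊕ 72 = 74
byte 12: (f6 ⊕ 38) ⊕ 74 = ce ⊕ 74 = ba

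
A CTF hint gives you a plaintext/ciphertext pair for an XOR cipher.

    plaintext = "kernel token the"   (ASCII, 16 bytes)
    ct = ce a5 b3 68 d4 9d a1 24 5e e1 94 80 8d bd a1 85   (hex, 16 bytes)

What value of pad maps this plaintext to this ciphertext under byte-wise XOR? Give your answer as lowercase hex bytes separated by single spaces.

a5 c0 c1 06 b1 f1 81 50 31 8a f1 ee ad c9 c9 e0

Since ct = plaintext ⊕ pad, XORing both sides with plaintext gives pad = plaintext ⊕ ct.
6b xor ce = a5
65 xor a5 = c0
72 xor b3 = c1
6e xor 68 = 06
65 xor d4 = b1
6c xor 9d = f1
20 xor a1 = 81
74 xor 24 = 50
6f xor 5e = 31
6b xor e1 = 8a
65 xor 94 = f1
6e xor 80 = ee
20 xor 8d = ad
74 xor bd = c9
68 xor a1 = c9
65 xor 85 = e0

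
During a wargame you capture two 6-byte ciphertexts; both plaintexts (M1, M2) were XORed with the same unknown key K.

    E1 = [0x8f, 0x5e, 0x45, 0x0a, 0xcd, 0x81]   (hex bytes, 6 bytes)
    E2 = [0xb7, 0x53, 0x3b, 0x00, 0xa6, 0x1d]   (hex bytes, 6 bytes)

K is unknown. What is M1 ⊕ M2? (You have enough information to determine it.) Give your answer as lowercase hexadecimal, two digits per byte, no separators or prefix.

E1 ⊕ E2 = (M1 ⊕ K) ⊕ (M2 ⊕ K) = M1 ⊕ M2 — the shared key cancels under XOR.
byte 0: 143 ^ 183 =  56
byte 1:  94 ^  83 =  13
byte 2:  69 ^  59 = 126
byte 3:  10 ^   0 =  10
byte 4: 205 ^ 166 = 107
byte 5: 129 ^  29 = 156

380d7e0a6b9c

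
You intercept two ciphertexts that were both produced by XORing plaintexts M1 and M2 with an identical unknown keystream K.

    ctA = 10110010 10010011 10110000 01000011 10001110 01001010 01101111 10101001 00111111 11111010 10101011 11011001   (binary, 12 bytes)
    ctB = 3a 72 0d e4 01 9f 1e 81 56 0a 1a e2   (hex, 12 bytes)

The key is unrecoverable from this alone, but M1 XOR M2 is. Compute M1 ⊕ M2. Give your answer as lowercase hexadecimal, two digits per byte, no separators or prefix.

88e1bda78fd5712869f0b13b

ctA ⊕ ctB = (M1 ⊕ K) ⊕ (M2 ⊕ K) = M1 ⊕ M2 — the shared key cancels under XOR.
b2 XOR 3a = 88
93 XOR 72 = e1
b0 XOR 0d = bd
43 XOR e4 = a7
8e XOR 01 = 8f
4a XOR 9f = d5
6f XOR 1e = 71
a9 XOR 81 = 28
3f XOR 56 = 69
fa XOR 0a = f0
ab XOR 1a = b1
d9 XOR e2 = 3b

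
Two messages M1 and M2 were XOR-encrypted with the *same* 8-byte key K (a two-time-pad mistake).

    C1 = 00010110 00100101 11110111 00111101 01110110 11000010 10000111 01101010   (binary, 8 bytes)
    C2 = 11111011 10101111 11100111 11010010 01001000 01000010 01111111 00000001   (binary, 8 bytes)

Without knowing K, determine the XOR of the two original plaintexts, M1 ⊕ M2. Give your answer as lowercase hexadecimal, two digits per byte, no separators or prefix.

C1 ⊕ C2 = (M1 ⊕ K) ⊕ (M2 ⊕ K) = M1 ⊕ M2 — the shared key cancels under XOR.
00010110 ^ 11111011 = 11101101
00100101 ^ 10101111 = 10001010
11110111 ^ 11100111 = 00010000
00111101 ^ 11010010 = 11101111
01110110 ^ 01001000 = 00111110
11000010 ^ 01000010 = 10000000
10000111 ^ 01111111 = 11111000
01101010 ^ 00000001 = 01101011

ed8a10ef3e80f86b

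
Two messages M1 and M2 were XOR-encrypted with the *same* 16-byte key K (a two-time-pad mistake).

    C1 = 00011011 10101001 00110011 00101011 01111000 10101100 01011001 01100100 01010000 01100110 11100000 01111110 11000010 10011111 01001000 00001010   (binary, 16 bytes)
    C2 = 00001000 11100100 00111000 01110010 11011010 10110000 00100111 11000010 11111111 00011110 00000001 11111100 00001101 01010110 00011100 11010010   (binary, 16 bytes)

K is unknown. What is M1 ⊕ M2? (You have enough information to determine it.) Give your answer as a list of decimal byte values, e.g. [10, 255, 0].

C1 ⊕ C2 = (M1 ⊕ K) ⊕ (M2 ⊕ K) = M1 ⊕ M2 — the shared key cancels under XOR.
byte 0: 1b xor 08 = 13
byte 1: a9 xor e4 = 4d
byte 2: 33 xor 38 = 0b
byte 3: 2b xor 72 = 59
byte 4: 78 xor da = a2
byte 5: ac xor b0 = 1c
byte 6: 59 xor 27 = 7e
byte 7: 64 xor c2 = a6
byte 8: 50 xor ff = af
byte 9: 66 xor 1e = 78
byte 10: e0 xor 01 = e1
byte 11: 7e xor fc = 82
byte 12: c2 xor 0d = cf
byte 13: 9f xor 56 = c9
byte 14: 48 xor 1c = 54
byte 15: 0a xor d2 = d8

[19, 77, 11, 89, 162, 28, 126, 166, 175, 120, 225, 130, 207, 201, 84, 216]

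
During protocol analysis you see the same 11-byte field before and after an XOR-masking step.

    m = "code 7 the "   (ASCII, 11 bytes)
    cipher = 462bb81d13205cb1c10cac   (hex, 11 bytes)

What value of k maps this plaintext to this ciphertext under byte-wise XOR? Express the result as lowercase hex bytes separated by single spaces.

25 44 dc 78 33 17 7c c5 a9 69 8c

Since cipher = m ⊕ k, XORing both sides with m gives k = m ⊕ cipher.
63 xor 46 = 25
6f xor 2b = 44
64 xor b8 = dc
65 xor 1d = 78
20 xor 13 = 33
37 xor 20 = 17
20 xor 5c = 7c
74 xor b1 = c5
68 xor c1 = a9
65 xor 0c = 69
20 xor ac = 8c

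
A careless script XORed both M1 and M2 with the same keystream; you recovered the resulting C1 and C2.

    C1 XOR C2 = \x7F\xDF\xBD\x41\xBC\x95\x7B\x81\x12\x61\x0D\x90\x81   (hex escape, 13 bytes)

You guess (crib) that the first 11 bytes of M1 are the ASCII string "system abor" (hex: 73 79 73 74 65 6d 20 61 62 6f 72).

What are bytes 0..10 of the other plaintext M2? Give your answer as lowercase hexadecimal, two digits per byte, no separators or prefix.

0ca6ce35d9f85be0700e7f

Since C1 ⊕ C2 = M1 ⊕ M2, XORing with the guessed M1 bytes yields the corresponding M2 bytes: M2 = (C1 ⊕ C2) ⊕ M1.
byte 0: 7f XOR 73 = 0c
byte 1: df XOR 79 = a6
byte 2: bd XOR 73 = ce
byte 3: 41 XOR 74 = 35
byte 4: bc XOR 65 = d9
byte 5: 95 XOR 6d = f8
byte 6: 7b XOR 20 = 5b
byte 7: 81 XOR 61 = e0
byte 8: 12 XOR 62 = 70
byte 9: 61 XOR 6f = 0e
byte 10: 0d XOR 72 = 7f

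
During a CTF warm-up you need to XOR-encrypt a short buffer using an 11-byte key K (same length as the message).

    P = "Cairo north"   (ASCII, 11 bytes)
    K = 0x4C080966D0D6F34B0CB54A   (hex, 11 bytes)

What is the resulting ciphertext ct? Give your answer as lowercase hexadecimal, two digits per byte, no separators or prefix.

 67 ^  76 =  15
 97 ^   8 = 105
105 ^   9 =  96
114 ^ 102 =  20
111 ^ 208 = 191
 32 ^ 214 = 246
110 ^ 243 = 157
111 ^  75 =  36
114 ^  12 = 126
116 ^ 181 = 193
104 ^  74 =  34

0f696014bff69d247ec122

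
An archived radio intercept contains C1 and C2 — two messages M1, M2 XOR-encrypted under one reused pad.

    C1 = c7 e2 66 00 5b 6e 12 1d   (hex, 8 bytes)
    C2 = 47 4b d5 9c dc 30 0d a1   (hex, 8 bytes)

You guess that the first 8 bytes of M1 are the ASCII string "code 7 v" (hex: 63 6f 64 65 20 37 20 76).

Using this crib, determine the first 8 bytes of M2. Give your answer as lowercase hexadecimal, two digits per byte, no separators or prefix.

e3c6d7f9a7693fca

First, C1 ⊕ C2 = (M1 ⊕ K) ⊕ (M2 ⊕ K) = M1 ⊕ M2, so the key drops out. Then M2 = (M1 ⊕ M2) ⊕ M1 over the first 8 bytes.
byte 0: (c7 ⊕ 47) ⊕ 63 = 80 ⊕ 63 = e3
byte 1: (e2 ⊕ 4b) ⊕ 6f = a9 ⊕ 6f = c6
byte 2: (66 ⊕ d5) ⊕ 64 = b3 ⊕ 64 = d7
byte 3: (00 ⊕ 9c) ⊕ 65 = 9c ⊕ 65 = f9
byte 4: (5b ⊕ dc) ⊕ 20 = 87 ⊕ 20 = a7
byte 5: (6e ⊕ 30) ⊕ 37 = 5e ⊕ 37 = 69
byte 6: (12 ⊕ 0d) ⊕ 20 = 1f ⊕ 20 = 3f
byte 7: (1d ⊕ a1) ⊕ 76 = bc ⊕ 76 = ca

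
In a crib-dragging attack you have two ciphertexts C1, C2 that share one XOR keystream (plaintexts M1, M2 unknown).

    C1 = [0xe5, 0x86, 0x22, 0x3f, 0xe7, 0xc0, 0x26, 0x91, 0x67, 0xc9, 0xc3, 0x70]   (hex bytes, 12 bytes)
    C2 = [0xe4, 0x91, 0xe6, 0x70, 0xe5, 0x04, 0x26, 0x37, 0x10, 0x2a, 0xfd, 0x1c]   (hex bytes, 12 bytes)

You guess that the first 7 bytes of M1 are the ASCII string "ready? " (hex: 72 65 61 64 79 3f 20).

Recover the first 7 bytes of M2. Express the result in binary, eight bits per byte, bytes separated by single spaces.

First, C1 ⊕ C2 = (M1 ⊕ K) ⊕ (M2 ⊕ K) = M1 ⊕ M2, so the key drops out. Then M2 = (M1 ⊕ M2) ⊕ M1 over the first 7 bytes.
byte 0: (e5 xor e4) xor 72 = 01 xor 72 = 73
byte 1: (86 xor 91) xor 65 = 17 xor 65 = 72
byte 2: (22 xor e6) xor 61 = c4 xor 61 = a5
byte 3: (3f xor 70) xor 64 = 4f xor 64 = 2b
byte 4: (e7 xor e5) xor 79 = 02 xor 79 = 7b
byte 5: (c0 xor 04) xor 3f = c4 xor 3f = fb
byte 6: (26 xor 26) xor 20 = 00 xor 20 = 20

01110011 01110010 10100101 00101011 01111011 11111011 00100000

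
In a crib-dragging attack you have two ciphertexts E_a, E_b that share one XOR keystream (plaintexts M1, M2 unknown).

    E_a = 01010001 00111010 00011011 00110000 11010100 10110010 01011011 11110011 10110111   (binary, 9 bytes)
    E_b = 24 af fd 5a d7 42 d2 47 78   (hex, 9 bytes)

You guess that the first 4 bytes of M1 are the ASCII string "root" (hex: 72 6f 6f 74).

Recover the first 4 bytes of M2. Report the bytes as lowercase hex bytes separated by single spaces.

First, E_a ⊕ E_b = (M1 ⊕ K) ⊕ (M2 ⊕ K) = M1 ⊕ M2, so the key drops out. Then M2 = (M1 ⊕ M2) ⊕ M1 over the first 4 bytes.
byte 0: (51 ⊕ 24) ⊕ 72 = 75 ⊕ 72 = 07
byte 1: (3a ⊕ af) ⊕ 6f = 95 ⊕ 6f = fa
byte 2: (1b ⊕ fd) ⊕ 6f = e6 ⊕ 6f = 89
byte 3: (30 ⊕ 5a) ⊕ 74 = 6a ⊕ 74 = 1e

07 fa 89 1e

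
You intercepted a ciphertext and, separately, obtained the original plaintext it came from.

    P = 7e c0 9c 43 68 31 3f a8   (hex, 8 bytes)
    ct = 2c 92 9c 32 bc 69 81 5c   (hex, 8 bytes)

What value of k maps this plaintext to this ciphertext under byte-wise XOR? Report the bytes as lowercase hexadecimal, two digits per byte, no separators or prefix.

52520071d458bef4

Since ct = P ⊕ k, XORing both sides with P gives k = P ⊕ ct.
byte 0: 7e xor 2c = 52
byte 1: c0 xor 92 = 52
byte 2: 9c xor 9c = 00
byte 3: 43 xor 32 = 71
byte 4: 68 xor bc = d4
byte 5: 31 xor 69 = 58
byte 6: 3f xor 81 = be
byte 7: a8 xor 5c = f4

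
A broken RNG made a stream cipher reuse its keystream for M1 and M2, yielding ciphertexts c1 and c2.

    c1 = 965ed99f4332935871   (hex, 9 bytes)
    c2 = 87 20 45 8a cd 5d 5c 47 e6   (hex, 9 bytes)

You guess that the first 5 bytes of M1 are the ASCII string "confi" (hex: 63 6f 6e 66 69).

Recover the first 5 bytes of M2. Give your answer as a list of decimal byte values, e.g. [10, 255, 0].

First, c1 ⊕ c2 = (M1 ⊕ K) ⊕ (M2 ⊕ K) = M1 ⊕ M2, so the key drops out. Then M2 = (M1 ⊕ M2) ⊕ M1 over the first 5 bytes.
byte 0: (96 xor 87) xor 63 = 11 xor 63 = 72
byte 1: (5e xor 20) xor 6f = 7e xor 6f = 11
byte 2: (d9 xor 45) xor 6e = 9c xor 6e = f2
byte 3: (9f xor 8a) xor 66 = 15 xor 66 = 73
byte 4: (43 xor cd) xor 69 = 8e xor 69 = e7

[114, 17, 242, 115, 231]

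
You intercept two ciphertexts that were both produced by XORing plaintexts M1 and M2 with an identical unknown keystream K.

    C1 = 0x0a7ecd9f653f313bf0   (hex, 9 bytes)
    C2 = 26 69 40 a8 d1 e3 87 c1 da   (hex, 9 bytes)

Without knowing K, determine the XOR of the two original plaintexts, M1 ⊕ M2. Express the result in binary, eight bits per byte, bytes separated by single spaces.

C1 ⊕ C2 = (M1 ⊕ K) ⊕ (M2 ⊕ K) = M1 ⊕ M2 — the shared key cancels under XOR.
00001010 XOR 00100110 = 00101100
01111110 XOR 01101001 = 00010111
11001101 XOR 01000000 = 10001101
10011111 XOR 10101000 = 00110111
01100101 XOR 11010001 = 10110100
00111111 XOR 11100011 = 11011100
00110001 XOR 10000111 = 10110110
00111011 XOR 11000001 = 11111010
11110000 XOR 11011010 = 00101010

00101100 00010111 10001101 00110111 10110100 11011100 10110110 11111010 00101010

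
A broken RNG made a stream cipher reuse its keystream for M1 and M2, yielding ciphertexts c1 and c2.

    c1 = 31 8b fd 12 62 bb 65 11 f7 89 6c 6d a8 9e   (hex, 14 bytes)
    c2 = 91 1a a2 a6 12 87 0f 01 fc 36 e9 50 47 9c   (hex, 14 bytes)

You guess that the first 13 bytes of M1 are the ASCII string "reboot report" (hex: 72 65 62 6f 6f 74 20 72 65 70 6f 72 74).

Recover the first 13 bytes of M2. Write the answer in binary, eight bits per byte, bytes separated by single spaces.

First, c1 ⊕ c2 = (M1 ⊕ K) ⊕ (M2 ⊕ K) = M1 ⊕ M2, so the key drops out. Then M2 = (M1 ⊕ M2) ⊕ M1 over the first 13 bytes.
byte 0: (31 ⊕ 91) ⊕ 72 = a0 ⊕ 72 = d2
byte 1: (8b ⊕ 1a) ⊕ 65 = 91 ⊕ 65 = f4
byte 2: (fd ⊕ a2) ⊕ 62 = 5f ⊕ 62 = 3d
byte 3: (12 ⊕ a6) ⊕ 6f = b4 ⊕ 6f = db
byte 4: (62 ⊕ 12) ⊕ 6f = 70 ⊕ 6f = 1f
byte 5: (bb ⊕ 87) ⊕ 74 = 3c ⊕ 74 = 48
byte 6: (65 ⊕ 0f) ⊕ 20 = 6a ⊕ 20 = 4a
byte 7: (11 ⊕ 01) ⊕ 72 = 10 ⊕ 72 = 62
byte 8: (f7 ⊕ fc) ⊕ 65 = 0b ⊕ 65 = 6e
byte 9: (89 ⊕ 36) ⊕ 70 = bf ⊕ 70 = cf
byte 10: (6c ⊕ e9) ⊕ 6f = 85 ⊕ 6f = ea
byte 11: (6d ⊕ 50) ⊕ 72 = 3d ⊕ 72 = 4f
byte 12: (a8 ⊕ 47) ⊕ 74 = ef ⊕ 74 = 9b

11010010 11110100 00111101 11011011 00011111 01001000 01001010 01100010 01101110 11001111 11101010 01001111 10011011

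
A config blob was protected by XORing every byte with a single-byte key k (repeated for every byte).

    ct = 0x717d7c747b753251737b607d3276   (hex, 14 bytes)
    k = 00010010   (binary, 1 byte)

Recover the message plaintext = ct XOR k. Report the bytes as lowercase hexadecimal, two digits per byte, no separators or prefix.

636f6e66696720436169726f2064

The 1-byte key repeats, so the effective keystream is 12 12 12 12 12 12 12 12 12 12 12 12 12 12.
byte 0: 71 XOR 12 = 63
byte 1: 7d XOR 12 = 6f
byte 2: 7c XOR 12 = 6e
byte 3: 74 XOR 12 = 66
byte 4: 7b XOR 12 = 69
byte 5: 75 XOR 12 = 67
byte 6: 32 XOR 12 = 20
byte 7: 51 XOR 12 = 43
byte 8: 73 XOR 12 = 61
byte 9: 7b XOR 12 = 69
byte 10: 60 XOR 12 = 72
byte 11: 7d XOR 12 = 6f
byte 12: 32 XOR 12 = 20
byte 13: 76 XOR 12 = 64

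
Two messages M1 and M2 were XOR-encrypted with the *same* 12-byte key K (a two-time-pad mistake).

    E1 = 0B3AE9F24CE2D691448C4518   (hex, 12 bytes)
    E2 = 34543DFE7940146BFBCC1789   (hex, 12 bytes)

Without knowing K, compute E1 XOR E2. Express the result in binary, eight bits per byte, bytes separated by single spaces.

00111111 01101110 11010100 00001100 00110101 10100010 11000010 11111010 10111111 01000000 01010010 10010001

E1 ⊕ E2 = (M1 ⊕ K) ⊕ (M2 ⊕ K) = M1 ⊕ M2 — the shared key cancels under XOR.
0b ⊕ 34 = 3f
3a ⊕ 54 = 6e
e9 ⊕ 3d = d4
f2 ⊕ fe = 0c
4c ⊕ 79 = 35
e2 ⊕ 40 = a2
d6 ⊕ 14 = c2
91 ⊕ 6b = fa
44 ⊕ fb = bf
8c ⊕ cc = 40
45 ⊕ 17 = 52
18 ⊕ 89 = 91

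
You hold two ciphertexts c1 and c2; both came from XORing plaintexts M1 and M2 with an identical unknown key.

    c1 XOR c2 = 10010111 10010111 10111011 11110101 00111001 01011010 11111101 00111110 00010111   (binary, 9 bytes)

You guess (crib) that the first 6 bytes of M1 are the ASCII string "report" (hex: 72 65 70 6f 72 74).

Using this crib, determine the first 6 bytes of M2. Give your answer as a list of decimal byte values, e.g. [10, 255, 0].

Since c1 ⊕ c2 = M1 ⊕ M2, XORing with the guessed M1 bytes yields the corresponding M2 bytes: M2 = (c1 ⊕ c2) ⊕ M1.
97 ⊕ 72 = e5
97 ⊕ 65 = f2
bb ⊕ 70 = cb
f5 ⊕ 6f = 9a
39 ⊕ 72 = 4b
5a ⊕ 74 = 2e

[229, 242, 203, 154, 75, 46]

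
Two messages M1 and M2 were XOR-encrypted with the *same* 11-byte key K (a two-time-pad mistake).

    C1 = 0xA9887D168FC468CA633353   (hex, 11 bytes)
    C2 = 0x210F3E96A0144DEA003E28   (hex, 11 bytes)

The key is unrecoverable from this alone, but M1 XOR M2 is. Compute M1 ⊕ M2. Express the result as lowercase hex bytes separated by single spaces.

88 87 43 80 2f d0 25 20 63 0d 7b

C1 ⊕ C2 = (M1 ⊕ K) ⊕ (M2 ⊕ K) = M1 ⊕ M2 — the shared key cancels under XOR.
byte 0: a9 XOR 21 = 88
byte 1: 88 XOR 0f = 87
byte 2: 7d XOR 3e = 43
byte 3: 16 XOR 96 = 80
byte 4: 8f XOR a0 = 2f
byte 5: c4 XOR 14 = d0
byte 6: 68 XOR 4d = 25
byte 7: ca XOR ea = 20
byte 8: 63 XOR 00 = 63
byte 9: 33 XOR 3e = 0d
byte 10: 53 XOR 28 = 7b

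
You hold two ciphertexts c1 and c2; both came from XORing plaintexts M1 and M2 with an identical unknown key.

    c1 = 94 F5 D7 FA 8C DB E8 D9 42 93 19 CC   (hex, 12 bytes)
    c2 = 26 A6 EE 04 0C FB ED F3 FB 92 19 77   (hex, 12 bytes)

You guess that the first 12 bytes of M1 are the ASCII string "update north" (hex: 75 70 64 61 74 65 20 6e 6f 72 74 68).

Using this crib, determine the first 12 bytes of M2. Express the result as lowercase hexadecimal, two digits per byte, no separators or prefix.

First, c1 ⊕ c2 = (M1 ⊕ K) ⊕ (M2 ⊕ K) = M1 ⊕ M2, so the key drops out. Then M2 = (M1 ⊕ M2) ⊕ M1 over the first 12 bytes.
byte 0: (94 ⊕ 26) ⊕ 75 = b2 ⊕ 75 = c7
byte 1: (f5 ⊕ a6) ⊕ 70 = 53 ⊕ 70 = 23
byte 2: (d7 ⊕ ee) ⊕ 64 = 39 ⊕ 64 = 5d
byte 3: (fa ⊕ 04) ⊕ 61 = fe ⊕ 61 = 9f
byte 4: (8c ⊕ 0c) ⊕ 74 = 80 ⊕ 74 = f4
byte 5: (db ⊕ fb) ⊕ 65 = 20 ⊕ 65 = 45
byte 6: (e8 ⊕ ed) ⊕ 20 = 05 ⊕ 20 = 25
byte 7: (d9 ⊕ f3) ⊕ 6e = 2a ⊕ 6e = 44
byte 8: (42 ⊕ fb) ⊕ 6f = b9 ⊕ 6f = d6
byte 9: (93 ⊕ 92) ⊕ 72 = 01 ⊕ 72 = 73
byte 10: (19 ⊕ 19) ⊕ 74 = 00 ⊕ 74 = 74
byte 11: (cc ⊕ 77) ⊕ 68 = bb ⊕ 68 = d3

c7235d9ff4452544d67374d3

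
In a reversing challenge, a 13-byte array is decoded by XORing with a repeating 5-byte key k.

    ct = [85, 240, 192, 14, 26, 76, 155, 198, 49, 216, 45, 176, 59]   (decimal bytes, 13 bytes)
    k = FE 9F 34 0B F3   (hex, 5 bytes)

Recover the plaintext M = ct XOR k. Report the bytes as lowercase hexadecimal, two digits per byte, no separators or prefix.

The 5-byte key repeats, so the effective keystream is fe 9f 34 0b f3 fe 9f 34 0b f3 fe 9f 34.
byte 0: 55 ^ fe = ab
byte 1: f0 ^ 9f = 6f
byte 2: c0 ^ 34 = f4
byte 3: 0e ^ 0b = 05
byte 4: 1a ^ f3 = e9
byte 5: 4c ^ fe = b2
byte 6: 9b ^ 9f = 04
byte 7: c6 ^ 34 = f2
byte 8: 31 ^ 0b = 3a
byte 9: d8 ^ f3 = 2b
byte 10: 2d ^ fe = d3
byte 11: b0 ^ 9f = 2f
byte 12: 3b ^ 34 = 0f

ab6ff405e9b204f23a2bd32f0f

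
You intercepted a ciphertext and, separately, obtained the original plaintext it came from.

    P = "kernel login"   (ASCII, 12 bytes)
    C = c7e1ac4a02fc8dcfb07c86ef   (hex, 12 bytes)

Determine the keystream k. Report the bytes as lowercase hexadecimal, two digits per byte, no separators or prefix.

ac84de246790ada3df1bef81

Since C = P ⊕ k, XORing both sides with P gives k = P ⊕ C.
6b XOR c7 = ac
65 XOR e1 = 84
72 XOR ac = de
6e XOR 4a = 24
65 XOR 02 = 67
6c XOR fc = 90
20 XOR 8d = ad
6c XOR cf = a3
6f XOR b0 = df
67 XOR 7c = 1b
69 XOR 86 = ef
6e XOR ef = 81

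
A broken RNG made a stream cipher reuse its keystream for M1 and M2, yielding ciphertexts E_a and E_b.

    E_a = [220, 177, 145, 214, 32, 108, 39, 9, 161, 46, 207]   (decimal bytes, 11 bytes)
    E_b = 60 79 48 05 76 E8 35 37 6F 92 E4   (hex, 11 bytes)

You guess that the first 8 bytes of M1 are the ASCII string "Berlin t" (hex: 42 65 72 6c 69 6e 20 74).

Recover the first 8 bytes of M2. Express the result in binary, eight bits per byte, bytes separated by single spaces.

First, E_a ⊕ E_b = (M1 ⊕ K) ⊕ (M2 ⊕ K) = M1 ⊕ M2, so the key drops out. Then M2 = (M1 ⊕ M2) ⊕ M1 over the first 8 bytes.
byte 0: (dc ⊕ 60) ⊕ 42 = bc ⊕ 42 = fe
byte 1: (b1 ⊕ 79) ⊕ 65 = c8 ⊕ 65 = ad
byte 2: (91 ⊕ 48) ⊕ 72 = d9 ⊕ 72 = ab
byte 3: (d6 ⊕ 05) ⊕ 6c = d3 ⊕ 6c = bf
byte 4: (20 ⊕ 76) ⊕ 69 = 56 ⊕ 69 = 3f
byte 5: (6c ⊕ e8) ⊕ 6e = 84 ⊕ 6e = ea
byte 6: (27 ⊕ 35) ⊕ 20 = 12 ⊕ 20 = 32
byte 7: (09 ⊕ 37) ⊕ 74 = 3e ⊕ 74 = 4a

11111110 10101101 10101011 10111111 00111111 11101010 00110010 01001010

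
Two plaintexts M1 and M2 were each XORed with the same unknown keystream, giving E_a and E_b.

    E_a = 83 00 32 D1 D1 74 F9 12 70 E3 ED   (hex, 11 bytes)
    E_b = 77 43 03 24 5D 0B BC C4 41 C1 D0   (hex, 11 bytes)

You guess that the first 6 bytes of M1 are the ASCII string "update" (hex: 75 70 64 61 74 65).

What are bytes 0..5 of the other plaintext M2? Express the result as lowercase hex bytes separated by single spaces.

81 33 55 94 f8 1a

First, E_a ⊕ E_b = (M1 ⊕ K) ⊕ (M2 ⊕ K) = M1 ⊕ M2, so the key drops out. Then M2 = (M1 ⊕ M2) ⊕ M1 over the first 6 bytes.
byte 0: (83 xor 77) xor 75 = f4 xor 75 = 81
byte 1: (00 xor 43) xor 70 = 43 xor 70 = 33
byte 2: (32 xor 03) xor 64 = 31 xor 64 = 55
byte 3: (d1 xor 24) xor 61 = f5 xor 61 = 94
byte 4: (d1 xor 5d) xor 74 = 8c xor 74 = f8
byte 5: (74 xor 0b) xor 65 = 7f xor 65 = 1a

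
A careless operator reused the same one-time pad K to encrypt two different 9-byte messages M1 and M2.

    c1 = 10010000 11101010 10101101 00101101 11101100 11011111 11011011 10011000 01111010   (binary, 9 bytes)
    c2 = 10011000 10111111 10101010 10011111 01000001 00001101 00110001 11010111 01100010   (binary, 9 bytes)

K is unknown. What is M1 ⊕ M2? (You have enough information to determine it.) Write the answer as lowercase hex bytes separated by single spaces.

c1 ⊕ c2 = (M1 ⊕ K) ⊕ (M2 ⊕ K) = M1 ⊕ M2 — the shared key cancels under XOR.
byte 0: 144 ^ 152 =   8
byte 1: 234 ^ 191 =  85
byte 2: 173 ^ 170 =   7
byte 3:  45 ^ 159 = 178
byte 4: 236 ^  65 = 173
byte 5: 223 ^  13 = 210
byte 6: 219 ^  49 = 234
byte 7: 152 ^ 215 =  79
byte 8: 122 ^  98 =  24

08 55 07 b2 ad d2 ea 4f 18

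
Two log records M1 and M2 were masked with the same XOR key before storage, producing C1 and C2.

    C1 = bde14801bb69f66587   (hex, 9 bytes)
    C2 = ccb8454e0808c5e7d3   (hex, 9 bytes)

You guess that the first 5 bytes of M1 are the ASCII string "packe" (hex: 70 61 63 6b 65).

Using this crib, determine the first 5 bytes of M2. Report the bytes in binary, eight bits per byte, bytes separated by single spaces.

00000001 00111000 01101110 00100100 11010110

First, C1 ⊕ C2 = (M1 ⊕ K) ⊕ (M2 ⊕ K) = M1 ⊕ M2, so the key drops out. Then M2 = (M1 ⊕ M2) ⊕ M1 over the first 5 bytes.
byte 0: (bd xor cc) xor 70 = 71 xor 70 = 01
byte 1: (e1 xor b8) xor 61 = 59 xor 61 = 38
byte 2: (48 xor 45) xor 63 = 0d xor 63 = 6e
byte 3: (01 xor 4e) xor 6b = 4f xor 6b = 24
byte 4: (bb xor 08) xor 65 = b3 xor 65 = d6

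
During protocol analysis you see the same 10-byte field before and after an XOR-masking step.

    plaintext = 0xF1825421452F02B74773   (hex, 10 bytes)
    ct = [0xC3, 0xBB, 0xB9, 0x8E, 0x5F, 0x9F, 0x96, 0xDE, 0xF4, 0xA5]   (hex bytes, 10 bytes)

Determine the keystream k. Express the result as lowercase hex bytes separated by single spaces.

32 39 ed af 1a b0 94 69 b3 d6

Since ct = plaintext ⊕ k, XORing both sides with plaintext gives k = plaintext ⊕ ct.
byte 0: 241 ⊕ 195 =  50
byte 1: 130 ⊕ 187 =  57
byte 2:  84 ⊕ 185 = 237
byte 3:  33 ⊕ 142 = 175
byte 4:  69 ⊕  95 =  26
byte 5:  47 ⊕ 159 = 176
byte 6:   2 ⊕ 150 = 148
byte 7: 183 ⊕ 222 = 105
byte 8:  71 ⊕ 244 = 179
byte 9: 115 ⊕ 165 = 214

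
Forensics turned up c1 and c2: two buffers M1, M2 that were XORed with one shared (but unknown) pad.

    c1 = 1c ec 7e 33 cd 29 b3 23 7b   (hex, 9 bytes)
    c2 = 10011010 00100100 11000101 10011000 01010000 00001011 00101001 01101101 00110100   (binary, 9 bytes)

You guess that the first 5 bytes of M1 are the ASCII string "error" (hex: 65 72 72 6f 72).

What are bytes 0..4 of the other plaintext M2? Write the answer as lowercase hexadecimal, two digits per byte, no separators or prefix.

First, c1 ⊕ c2 = (M1 ⊕ K) ⊕ (M2 ⊕ K) = M1 ⊕ M2, so the key drops out. Then M2 = (M1 ⊕ M2) ⊕ M1 over the first 5 bytes.
byte 0: (1c ^ 9a) ^ 65 = 86 ^ 65 = e3
byte 1: (ec ^ 24) ^ 72 = c8 ^ 72 = ba
byte 2: (7e ^ c5) ^ 72 = bb ^ 72 = c9
byte 3: (33 ^ 98) ^ 6f = ab ^ 6f = c4
byte 4: (cd ^ 50) ^ 72 = 9d ^ 72 = ef

e3bac9c4ef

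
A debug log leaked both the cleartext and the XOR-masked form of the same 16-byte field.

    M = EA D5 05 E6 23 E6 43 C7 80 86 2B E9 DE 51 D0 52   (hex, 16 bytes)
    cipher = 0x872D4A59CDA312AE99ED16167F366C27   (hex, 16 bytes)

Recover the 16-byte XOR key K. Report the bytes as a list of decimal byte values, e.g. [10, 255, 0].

[109, 248, 79, 191, 238, 69, 81, 105, 25, 107, 61, 255, 161, 103, 188, 117]

Since cipher = M ⊕ K, XORing both sides with M gives K = M ⊕ cipher.
ea xor 87 = 6d
d5 xor 2d = f8
05 xor 4a = 4f
e6 xor 59 = bf
23 xor cd = ee
e6 xor a3 = 45
43 xor 12 = 51
c7 xor ae = 69
80 xor 99 = 19
86 xor ed = 6b
2b xor 16 = 3d
e9 xor 16 = ff
de xor 7f = a1
51 xor 36 = 67
d0 xor 6c = bc
52 xor 27 = 75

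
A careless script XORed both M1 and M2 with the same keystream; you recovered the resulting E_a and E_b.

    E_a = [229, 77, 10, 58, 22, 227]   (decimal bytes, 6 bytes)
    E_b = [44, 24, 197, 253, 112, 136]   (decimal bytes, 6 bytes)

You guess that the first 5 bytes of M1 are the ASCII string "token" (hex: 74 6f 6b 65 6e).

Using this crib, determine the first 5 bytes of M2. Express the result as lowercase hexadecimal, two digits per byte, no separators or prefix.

bd3aa4a208

First, E_a ⊕ E_b = (M1 ⊕ K) ⊕ (M2 ⊕ K) = M1 ⊕ M2, so the key drops out. Then M2 = (M1 ⊕ M2) ⊕ M1 over the first 5 bytes.
byte 0: (e5 ⊕ 2c) ⊕ 74 = c9 ⊕ 74 = bd
byte 1: (4d ⊕ 18) ⊕ 6f = 55 ⊕ 6f = 3a
byte 2: (0a ⊕ c5) ⊕ 6b = cf ⊕ 6b = a4
byte 3: (3a ⊕ fd) ⊕ 65 = c7 ⊕ 65 = a2
byte 4: (16 ⊕ 70) ⊕ 6e = 66 ⊕ 6e = 08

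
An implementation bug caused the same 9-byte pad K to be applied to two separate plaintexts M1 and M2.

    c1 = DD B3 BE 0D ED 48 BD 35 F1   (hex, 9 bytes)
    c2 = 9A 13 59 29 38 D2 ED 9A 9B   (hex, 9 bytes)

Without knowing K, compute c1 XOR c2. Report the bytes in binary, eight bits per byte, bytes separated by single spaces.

01000111 10100000 11100111 00100100 11010101 10011010 01010000 10101111 01101010

c1 ⊕ c2 = (M1 ⊕ K) ⊕ (M2 ⊕ K) = M1 ⊕ M2 — the shared key cancels under XOR.
byte 0: 11011101 ⊕ 10011010 = 01000111
byte 1: 10110011 ⊕ 00010011 = 10100000
byte 2: 10111110 ⊕ 01011001 = 11100111
byte 3: 00001101 ⊕ 00101001 = 00100100
byte 4: 11101101 ⊕ 00111000 = 11010101
byte 5: 01001000 ⊕ 11010010 = 10011010
byte 6: 10111101 ⊕ 11101101 = 01010000
byte 7: 00110101 ⊕ 10011010 = 10101111
byte 8: 11110001 ⊕ 10011011 = 01101010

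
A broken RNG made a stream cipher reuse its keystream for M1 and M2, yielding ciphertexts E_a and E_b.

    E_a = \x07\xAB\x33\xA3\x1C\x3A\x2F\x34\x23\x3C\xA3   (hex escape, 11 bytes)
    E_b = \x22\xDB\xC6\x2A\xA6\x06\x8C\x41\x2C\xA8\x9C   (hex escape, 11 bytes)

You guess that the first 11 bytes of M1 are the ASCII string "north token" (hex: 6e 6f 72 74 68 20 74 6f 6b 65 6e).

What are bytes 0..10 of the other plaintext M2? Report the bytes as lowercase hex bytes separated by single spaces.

First, E_a ⊕ E_b = (M1 ⊕ K) ⊕ (M2 ⊕ K) = M1 ⊕ M2, so the key drops out. Then M2 = (M1 ⊕ M2) ⊕ M1 over the first 11 bytes.
byte 0: (07 ⊕ 22) ⊕ 6e = 25 ⊕ 6e = 4b
byte 1: (ab ⊕ db) ⊕ 6f = 70 ⊕ 6f = 1f
byte 2: (33 ⊕ c6) ⊕ 72 = f5 ⊕ 72 = 87
byte 3: (a3 ⊕ 2a) ⊕ 74 = 89 ⊕ 74 = fd
byte 4: (1c ⊕ a6) ⊕ 68 = ba ⊕ 68 = d2
byte 5: (3a ⊕ 06) ⊕ 20 = 3c ⊕ 20 = 1c
byte 6: (2f ⊕ 8c) ⊕ 74 = a3 ⊕ 74 = d7
byte 7: (34 ⊕ 41) ⊕ 6f = 75 ⊕ 6f = 1a
byte 8: (23 ⊕ 2c) ⊕ 6b = 0f ⊕ 6b = 64
byte 9: (3c ⊕ a8) ⊕ 65 = 94 ⊕ 65 = f1
byte 10: (a3 ⊕ 9c) ⊕ 6e = 3f ⊕ 6e = 51

4b 1f 87 fd d2 1c d7 1a 64 f1 51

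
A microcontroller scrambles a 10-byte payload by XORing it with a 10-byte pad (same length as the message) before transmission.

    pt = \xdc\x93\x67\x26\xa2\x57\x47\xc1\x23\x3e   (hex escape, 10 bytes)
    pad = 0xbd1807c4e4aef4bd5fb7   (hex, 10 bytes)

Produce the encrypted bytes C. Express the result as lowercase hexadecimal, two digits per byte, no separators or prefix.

618b60e246f9b37c7c89

XOR is its own inverse, so applying the key byte-wise gives the result directly.
dc ^ bd = 61
93 ^ 18 = 8b
67 ^ 07 = 60
26 ^ c4 = e2
a2 ^ e4 = 46
57 ^ ae = f9
47 ^ f4 = b3
c1 ^ bd = 7c
23 ^ 5f = 7c
3e ^ b7 = 89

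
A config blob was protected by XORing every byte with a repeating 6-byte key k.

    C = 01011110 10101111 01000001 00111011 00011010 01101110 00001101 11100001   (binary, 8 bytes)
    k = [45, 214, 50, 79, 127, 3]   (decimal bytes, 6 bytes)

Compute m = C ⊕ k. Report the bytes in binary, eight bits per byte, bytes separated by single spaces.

The 6-byte key repeats, so the effective keystream is 2d d6 32 4f 7f 03 2d d6.
byte 0: 01011110 ^ 00101101 = 01110011
byte 1: 10101111 ^ 11010110 = 01111001
byte 2: 01000001 ^ 00110010 = 01110011
byte 3: 00111011 ^ 01001111 = 01110100
byte 4: 00011010 ^ 01111111 = 01100101
byte 5: 01101110 ^ 00000011 = 01101101
byte 6: 00001101 ^ 00101101 = 00100000
byte 7: 11100001 ^ 11010110 = 00110111

01110011 01111001 01110011 01110100 01100101 01101101 00100000 00110111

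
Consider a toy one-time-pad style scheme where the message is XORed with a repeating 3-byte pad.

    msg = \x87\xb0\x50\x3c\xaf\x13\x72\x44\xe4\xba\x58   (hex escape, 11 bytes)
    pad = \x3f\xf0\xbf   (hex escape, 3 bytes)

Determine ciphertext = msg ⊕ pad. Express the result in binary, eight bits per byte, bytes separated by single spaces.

The 3-byte key repeats, so the effective keystream is 3f f0 bf 3f f0 bf 3f f0 bf 3f f0.
byte 0: 87 ⊕ 3f = b8
byte 1: b0 ⊕ f0 = 40
byte 2: 50 ⊕ bf = ef
byte 3: 3c ⊕ 3f = 03
byte 4: af ⊕ f0 = 5f
byte 5: 13 ⊕ bf = ac
byte 6: 72 ⊕ 3f = 4d
byte 7: 44 ⊕ f0 = b4
byte 8: e4 ⊕ bf = 5b
byte 9: ba ⊕ 3f = 85
byte 10: 58 ⊕ f0 = a8

10111000 01000000 11101111 00000011 01011111 10101100 01001101 10110100 01011011 10000101 10101000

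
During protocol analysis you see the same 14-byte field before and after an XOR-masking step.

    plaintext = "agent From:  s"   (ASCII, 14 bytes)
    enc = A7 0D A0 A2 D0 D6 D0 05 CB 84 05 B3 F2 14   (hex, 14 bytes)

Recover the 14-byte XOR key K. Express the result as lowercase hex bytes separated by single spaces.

c6 6a c5 cc a4 f6 96 77 a4 e9 3f 93 d2 67

Since enc = plaintext ⊕ K, XORing both sides with plaintext gives K = plaintext ⊕ enc.
byte 0: 61 ⊕ a7 = c6
byte 1: 67 ⊕ 0d = 6a
byte 2: 65 ⊕ a0 = c5
byte 3: 6e ⊕ a2 = cc
byte 4: 74 ⊕ d0 = a4
byte 5: 20 ⊕ d6 = f6
byte 6: 46 ⊕ d0 = 96
byte 7: 72 ⊕ 05 = 77
byte 8: 6f ⊕ cb = a4
byte 9: 6d ⊕ 84 = e9
byte 10: 3a ⊕ 05 = 3f
byte 11: 20 ⊕ b3 = 93
byte 12: 20 ⊕ f2 = d2
byte 13: 73 ⊕ 14 = 67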